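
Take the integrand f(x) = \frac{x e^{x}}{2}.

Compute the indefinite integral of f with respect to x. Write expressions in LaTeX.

f has the shape u'v + uv' for u = \frac{x}{2} - \frac{1}{2} and v = e^{x} — it is the derivative of the product u*v.
Check: d/dx[\frac{\left(x - 1\right) e^{x}}{2}] = \frac{x e^{x}}{2} = f(x).

F(x) = \frac{\left(x - 1\right) e^{x}}{2} + C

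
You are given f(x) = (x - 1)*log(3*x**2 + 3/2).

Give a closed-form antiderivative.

A first test for any F(x): its x-derivative must equal f(x) identically.
Check: d/dx[(2*x**2*log(3*x**2 + 3/2) - 2*x**2 - 4*x*log(3*x**2 + 3/2) + 8*x + log(x**2 + 1/2) - 4*sqrt(2)*atan(sqrt(2)*x))/4] = x*log(x**2 + 1/2) + x*log(3) - log(x**2 + 1/2) - log(3), which equals f(x).

An antiderivative is F(x) = (2*x**2*log(3*x**2 + 3/2) - 2*x**2 - 4*x*log(3*x**2 + 3/2) + 8*x + log(x**2 + 1/2) - 4*sqrt(2)*atan(sqrt(2)*x))/4.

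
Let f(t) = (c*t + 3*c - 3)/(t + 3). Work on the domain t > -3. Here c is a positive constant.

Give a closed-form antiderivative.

Recover f(t) by differentiating a candidate F(t); any mismatch rules it out.
Check: d/dt[c*t - 3*log(t + 3)] = (c*t + 3*c - 3)/(t + 3) = f(t).

An antiderivative is F(t) = c*t - 3*log(t + 3).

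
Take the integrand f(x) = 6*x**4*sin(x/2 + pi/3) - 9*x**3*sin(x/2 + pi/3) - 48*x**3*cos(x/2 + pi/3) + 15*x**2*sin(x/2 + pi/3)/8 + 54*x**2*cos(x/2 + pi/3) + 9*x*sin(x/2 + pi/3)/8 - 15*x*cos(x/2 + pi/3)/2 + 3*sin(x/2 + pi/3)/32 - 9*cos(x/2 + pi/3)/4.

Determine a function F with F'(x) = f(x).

Recognize the product-rule pattern: f = u'v + uv' with u = -3*(4*x**2 - 3*x - 1/2)**2/4, v = cos(x/2 + pi/3), so integration by parts undoes it.
Check: d/dx[-12*x**4*cos(x/2 + pi/3) + 18*x**3*cos(x/2 + pi/3) - 15*x**2*cos(x/2 + pi/3)/4 - 9*x*cos(x/2 + pi/3)/4 - 3*cos(x/2 + pi/3)/16] = 6*x**4*sin(x/2 + pi/3) - 9*x**3*sin(x/2 + pi/3) - 48*x**3*cos(x/2 + pi/3) + 15*x**2*sin(x/2 + pi/3)/8 + 54*x**2*cos(x/2 + pi/3) + 9*x*sin(x/2 + pi/3)/8 - 15*x*cos(x/2 + pi/3)/2 + 3*sin(x/2 + pi/3)/32 - 9*cos(x/2 + pi/3)/4 = f(x).

An antiderivative is F(x) = -12*x**4*cos(x/2 + pi/3) + 18*x**3*cos(x/2 + pi/3) - 15*x**2*cos(x/2 + pi/3)/4 - 9*x*cos(x/2 + pi/3)/4 - 3*cos(x/2 + pi/3)/16.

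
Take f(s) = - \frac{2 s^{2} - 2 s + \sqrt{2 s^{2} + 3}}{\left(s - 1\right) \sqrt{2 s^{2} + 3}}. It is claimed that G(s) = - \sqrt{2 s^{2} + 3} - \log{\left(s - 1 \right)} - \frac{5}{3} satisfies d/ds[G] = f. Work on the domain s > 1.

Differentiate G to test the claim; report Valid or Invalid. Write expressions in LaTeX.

d/ds[G] = \frac{- 2 s^{2} + 2 s - \sqrt{2 s^{2} + 3}}{s \sqrt{2 s^{2} + 3} - \sqrt{2 s^{2} + 3}}
This equals f(s) exactly, so the claim holds.

Valid - the claim checks out under differentiation.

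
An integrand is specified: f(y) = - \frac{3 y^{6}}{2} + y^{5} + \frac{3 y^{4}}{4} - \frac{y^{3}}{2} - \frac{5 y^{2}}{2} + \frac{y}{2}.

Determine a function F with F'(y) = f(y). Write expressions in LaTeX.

Integrate term by term and add the pieces.
Check: d/dy[- \frac{3 y^{7}}{14} + \frac{y^{6}}{6} + \frac{3 y^{5}}{20} - \frac{y^{4}}{8} - \frac{5 y^{3}}{6} + \frac{y^{2}}{4}] = - \frac{3 y^{6}}{2} + y^{5} + \frac{3 y^{4}}{4} - \frac{y^{3}}{2} - \frac{5 y^{2}}{2} + \frac{y}{2} = f(y).

An antiderivative is F(y) = - \frac{3 y^{7}}{14} + \frac{y^{6}}{6} + \frac{3 y^{5}}{20} - \frac{y^{4}}{8} - \frac{5 y^{3}}{6} + \frac{y^{2}}{4}.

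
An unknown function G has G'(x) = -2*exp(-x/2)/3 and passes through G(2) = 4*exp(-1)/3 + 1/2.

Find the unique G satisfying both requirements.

Since d/dx undoes antidifferentiation here, G(x) must give back the stated G'(x).
A general antiderivative is 4*exp(-x/2)/3 + C.
The condition gives C = 4*exp(-1)/3 + 1/2 - (4*exp(-1)/3) = 1/2.
So G(x) = (3*exp(x/2) + 8)*exp(-x/2)/6.
Check: d/dx[(3*exp(x/2) + 8)*exp(-x/2)/6] = -2*exp(-x/2)/3 = G'(x).

G(x) = (3*exp(x/2) + 8)*exp(-x/2)/6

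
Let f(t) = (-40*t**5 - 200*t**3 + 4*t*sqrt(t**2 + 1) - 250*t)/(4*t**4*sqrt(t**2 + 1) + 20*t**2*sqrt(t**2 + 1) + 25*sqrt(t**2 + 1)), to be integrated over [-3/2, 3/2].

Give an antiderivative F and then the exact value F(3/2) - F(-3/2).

Antiderivative: F(t) = -5*sqrt(4*t**2 + 4) - 1/(2*t**2 + 5); value = 0

Recover f(t) by differentiating a candidate F(t); any mismatch rules it out.
F(t) = -5*sqrt(4*t**2 + 4) - 1/(2*t**2 + 5) is an antiderivative of f.
Check: d/dt[-5*sqrt(4*t**2 + 4) - 1/(2*t**2 + 5)] = (-40*t**5 - 200*t**3 + 4*t*sqrt(t**2 + 1) - 250*t)/(4*t**4*sqrt(t**2 + 1) + 20*t**2*sqrt(t**2 + 1) + 25*sqrt(t**2 + 1)) = f(t).
F(3/2) = -5*sqrt(13) - 2/19; F(-3/2) = -5*sqrt(13) - 2/19.
Integral = F(3/2) - F(-3/2) = 0.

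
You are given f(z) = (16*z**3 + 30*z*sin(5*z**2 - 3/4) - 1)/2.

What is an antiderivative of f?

Check any antiderivative F(z) by computing F'(z) and comparing it with f(z).
Check: d/dz[(8*z**4 - 2*z - 6*cos(5*z**2 - 3/4) + 5)/4] = 8*z**3 + 15*z*sin(5*z**2 - 3/4) - 1/2, which equals f(z).

An antiderivative is F(z) = (8*z**4 - 2*z - 6*cos(5*z**2 - 3/4) + 5)/4.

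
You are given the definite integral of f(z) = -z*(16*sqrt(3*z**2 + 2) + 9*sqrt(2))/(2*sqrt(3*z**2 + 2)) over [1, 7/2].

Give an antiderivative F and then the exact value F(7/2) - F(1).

Antiderivative: F(z) = sqrt(2)*(-4*sqrt(2)*z**2 - 3*sqrt(3*z**2 + 2))/2; value = -45 - 3*sqrt(310)/4 + 3*sqrt(10)/2

Any candidate F(z) must reproduce f(z) exactly when differentiated.
F(z) = sqrt(2)*(-4*sqrt(2)*z**2 - 3*sqrt(3*z**2 + 2))/2 is an antiderivative of f.
Check: d/dz[sqrt(2)*(-4*sqrt(2)*z**2 - 3*sqrt(3*z**2 + 2))/2] = (-16*z*sqrt(3*z**2 + 2) - 9*sqrt(2)*z)/(2*sqrt(3*z**2 + 2)), which equals f(z).
F(7/2) = -49 - 3*sqrt(310)/4; F(1) = -3*sqrt(10)/2 - 4.
Integral = F(7/2) - F(1) = -45 - 3*sqrt(310)/4 + 3*sqrt(10)/2.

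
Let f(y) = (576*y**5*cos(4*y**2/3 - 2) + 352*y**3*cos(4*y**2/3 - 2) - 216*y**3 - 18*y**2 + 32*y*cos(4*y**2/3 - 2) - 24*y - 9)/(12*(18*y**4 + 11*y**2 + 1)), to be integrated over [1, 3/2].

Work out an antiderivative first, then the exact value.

Recover f(y) by differentiating a candidate F(y); any mismatch rules it out.
F(y) = -log(y**2 + 1/2)/2 + sin(4*y**2/3 - 2) - atan(3*y)/4 is an antiderivative of f.
Check: d/dy[-log(y**2 + 1/2)/2 + sin(4*y**2/3 - 2) - atan(3*y)/4] = (576*y**5*cos(4*y**2/3 - 2) + 352*y**3*cos(4*y**2/3 - 2) - 216*y**3 - 18*y**2 + 32*y*cos(4*y**2/3 - 2) - 24*y - 9)/(216*y**4 + 132*y**2 + 12), which equals f(y).
F(3/2) = -log(11/4)/2 - atan(9/2)/4 + sin(1); F(1) = -sin(2/3) - atan(3)/4 - log(3/2)/2.
Integral = F(3/2) - F(1) = -log(11/4)/2 - atan(9/2)/4 + log(3/2)/2 + atan(3)/4 + sin(2/3) + sin(1).

Antiderivative: F(y) = -log(y**2 + 1/2)/2 + sin(4*y**2/3 - 2) - atan(3*y)/4; value = -log(11/4)/2 - atan(9/2)/4 + log(3/2)/2 + atan(3)/4 + sin(2/3) + sin(1)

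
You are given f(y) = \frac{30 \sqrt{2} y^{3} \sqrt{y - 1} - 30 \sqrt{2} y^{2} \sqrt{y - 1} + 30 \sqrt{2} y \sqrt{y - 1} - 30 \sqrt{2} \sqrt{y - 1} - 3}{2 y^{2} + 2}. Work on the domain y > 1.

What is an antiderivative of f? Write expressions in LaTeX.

An antiderivative is F(y) = \frac{3 \left(4 \sqrt{2} \left(y - 1\right)^{\frac{5}{2}} - \operatorname{atan}{\left(y \right)}\right)}{2}.

Any candidate F(y) must reproduce f(y) exactly when differentiated.
Check: d/dy[\frac{3 \left(4 \sqrt{2} \left(y - 1\right)^{\frac{5}{2}} - \operatorname{atan}{\left(y \right)}\right)}{2}] = \frac{30 \sqrt{2} y^{3} \sqrt{y - 1} - 30 \sqrt{2} y^{2} \sqrt{y - 1} + 30 \sqrt{2} y \sqrt{y - 1} - 30 \sqrt{2} \sqrt{y - 1} - 3}{2 y^{2} + 2} = f(y).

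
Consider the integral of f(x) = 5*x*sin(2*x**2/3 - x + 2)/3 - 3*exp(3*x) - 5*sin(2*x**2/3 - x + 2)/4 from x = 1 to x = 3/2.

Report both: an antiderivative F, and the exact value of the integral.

Integrate term by term and add the pieces.
F(x) = -(4*exp(3*x) + 5*cos(2*x**2/3 - x + 2))/4 is an antiderivative of f.
Check: d/dx[-(4*exp(3*x) + 5*cos(2*x**2/3 - x + 2))/4] = 5*x*sin(2*x**2/3 - x + 2)/3 - 3*exp(3*x) - 5*sin(2*x**2/3 - x + 2)/4 = f(x).
F(3/2) = -exp(9/2) - 5*cos(2)/4; F(1) = -exp(3) - 5*cos(5/3)/4.
Integral = F(3/2) - F(1) = -exp(9/2) + 5*cos(5/3)/4 - 5*cos(2)/4 + exp(3).

Antiderivative: F(x) = -(4*exp(3*x) + 5*cos(2*x**2/3 - x + 2))/4; value = -exp(9/2) + 5*cos(5/3)/4 - 5*cos(2)/4 + exp(3)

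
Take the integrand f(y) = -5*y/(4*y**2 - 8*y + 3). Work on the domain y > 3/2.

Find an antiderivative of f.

The denominator factors as (2*y - 3)*(2*y - 1); partial fractions split f into directly integrable pieces: 5/(4*(2*y - 1)) - 15/(4*(2*y - 3)).
Check: d/dy[-15*log(y - 3/2)/8 + 5*log(y - 1/2)/8] = -5*y/(4*y**2 - 8*y + 3) = f(y).

An antiderivative is F(y) = -15*log(y - 3/2)/8 + 5*log(y - 1/2)/8.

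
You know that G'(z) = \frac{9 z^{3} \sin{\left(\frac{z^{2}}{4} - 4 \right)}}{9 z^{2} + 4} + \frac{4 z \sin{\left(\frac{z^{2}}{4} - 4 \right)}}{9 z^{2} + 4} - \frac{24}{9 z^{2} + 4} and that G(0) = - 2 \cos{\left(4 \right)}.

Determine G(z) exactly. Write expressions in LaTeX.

Integrate term by term and add the pieces.
A general antiderivative is - 2 \cos{\left(\frac{z^{2}}{4} - 4 \right)} - 4 \operatorname{atan}{\left(\frac{3 z}{2} \right)} + C.
The condition gives C = - 2 \cos{\left(4 \right)} - (- 2 \cos{\left(4 \right)}) = 0.
So G(z) = - 2 \left(\cos{\left(\frac{z^{2}}{4} - 4 \right)} + 2 \operatorname{atan}{\left(\frac{3 z}{2} \right)}\right).
Check: d/dz[- 2 \left(\cos{\left(\frac{z^{2}}{4} - 4 \right)} + 2 \operatorname{atan}{\left(\frac{3 z}{2} \right)}\right)] = \frac{9 z^{3} \sin{\left(\frac{z^{2}}{4} - 4 \right)} + 4 z \sin{\left(\frac{z^{2}}{4} - 4 \right)} - 24}{9 z^{2} + 4}, which equals G'(z).

G(z) = - 2 \left(\cos{\left(\frac{z^{2}}{4} - 4 \right)} + 2 \operatorname{atan}{\left(\frac{3 z}{2} \right)}\right)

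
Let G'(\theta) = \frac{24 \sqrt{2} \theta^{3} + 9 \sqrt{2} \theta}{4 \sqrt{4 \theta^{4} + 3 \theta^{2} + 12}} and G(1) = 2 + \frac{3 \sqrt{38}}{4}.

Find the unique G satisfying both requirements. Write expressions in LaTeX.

G(\theta) = \frac{3 \sqrt{2 \theta^{4} + \frac{3 \theta^{2}}{2} + 6}}{2} + 2

G'(\theta) matches the chain-rule pattern g'(h)*h' with inner function h(\theta) = 2 \theta^{4} + \frac{3 \theta^{2}}{2} + 6; substituting u = h(\theta) collapses the integral.
A general antiderivative is \frac{3 \sqrt{2 \theta^{4} + \frac{3 \theta^{2}}{2} + 6}}{2} + C.
The condition gives C = 2 + \frac{3 \sqrt{38}}{4} - (\frac{3 \sqrt{38}}{4}) = 2.
So G(\theta) = \frac{3 \sqrt{2 \theta^{4} + \frac{3 \theta^{2}}{2} + 6}}{2} + 2.
Check: d/d\theta[\frac{3 \sqrt{2 \theta^{4} + \frac{3 \theta^{2}}{2} + 6}}{2} + 2] = \frac{24 \sqrt{2} \theta^{3} + 9 \sqrt{2} \theta}{4 \sqrt{4 \theta^{4} + 3 \theta^{2} + 12}} = G'(\theta).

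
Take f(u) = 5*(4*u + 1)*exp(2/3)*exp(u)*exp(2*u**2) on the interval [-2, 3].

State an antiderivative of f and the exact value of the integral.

Antiderivative: F(u) = 5*exp(2/3)*exp(u)*exp(2*u**2); value = -5*exp(20/3) + 5*exp(65/3)

The substitution w = 2*u**2 + u + 2/3 works: f is exactly (dF/dw)*(dw/du) for that inner function.
F(u) = 5*exp(2/3)*exp(u)*exp(2*u**2) is an antiderivative of f.
Check: d/du[5*exp(2/3)*exp(u)*exp(2*u**2)] = 20*u*exp(2/3)*exp(u)*exp(2*u**2) + 5*exp(2/3)*exp(u)*exp(2*u**2), which equals f(u).
F(3) = 5*exp(65/3); F(-2) = 5*exp(20/3).
Integral = F(3) - F(-2) = -5*exp(20/3) + 5*exp(65/3).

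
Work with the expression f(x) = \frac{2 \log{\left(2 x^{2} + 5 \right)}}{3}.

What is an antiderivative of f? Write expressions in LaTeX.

An antiderivative is F(x) = \frac{2 x \log{\left(2 x^{2} + 5 \right)}}{3} - \frac{4 x}{3} + \frac{2 \sqrt{10} \operatorname{atan}{\left(\frac{\sqrt{10} x}{5} \right)}}{3}.

Any candidate F(x) must reproduce f(x) exactly when differentiated.
Check: d/dx[\frac{2 x \log{\left(2 x^{2} + 5 \right)}}{3} - \frac{4 x}{3} + \frac{2 \sqrt{10} \operatorname{atan}{\left(\frac{\sqrt{10} x}{5} \right)}}{3}] = \frac{2 \log{\left(2 x^{2} + 5 \right)}}{3} = f(x).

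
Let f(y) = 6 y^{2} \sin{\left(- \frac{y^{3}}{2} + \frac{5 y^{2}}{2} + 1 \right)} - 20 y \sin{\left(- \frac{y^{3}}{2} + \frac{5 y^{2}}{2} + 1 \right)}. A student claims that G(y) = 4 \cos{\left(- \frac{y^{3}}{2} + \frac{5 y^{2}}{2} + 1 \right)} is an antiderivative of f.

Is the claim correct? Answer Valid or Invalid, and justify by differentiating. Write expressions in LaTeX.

d/dy[G] = 6 y^{2} \sin{\left(- \frac{y^{3}}{2} + \frac{5 y^{2}}{2} + 1 \right)} - 20 y \sin{\left(- \frac{y^{3}}{2} + \frac{5 y^{2}}{2} + 1 \right)}
This equals f(y) exactly, so the claim holds.

Valid: G'(y) = f(y).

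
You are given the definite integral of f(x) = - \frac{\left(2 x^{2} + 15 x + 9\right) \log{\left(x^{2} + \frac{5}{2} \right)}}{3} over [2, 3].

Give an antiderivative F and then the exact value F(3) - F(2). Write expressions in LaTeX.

Antiderivative: F(x) = \frac{4 x^{3}}{27} + \frac{5 x^{2}}{2} + \frac{44 x}{9} + \left(- \frac{2 x^{3}}{9} - \frac{5 x^{2}}{2} - 3 x\right) \log{\left(x^{2} + \frac{5}{2} \right)} - \frac{25 \log{\left(x^{2} + \frac{5}{2} \right)}}{4} - \frac{22 \sqrt{10} \operatorname{atan}{\left(\frac{\sqrt{10} x}{5} \right)}}{9}; value = - \frac{175 \log{\left(\frac{23}{2} \right)}}{4} - \frac{22 \sqrt{10} \operatorname{atan}{\left(\frac{3 \sqrt{10}}{5} \right)}}{9} + \frac{22 \sqrt{10} \operatorname{atan}{\left(\frac{2 \sqrt{10}}{5} \right)}}{9} + \frac{1091}{54} + \frac{865 \log{\left(\frac{13}{2} \right)}}{36}

For F(x) to be correct the identity F'(x) - f(x) = 0 must hold.
F(x) = \frac{4 x^{3}}{27} + \frac{5 x^{2}}{2} + \frac{44 x}{9} + \left(- \frac{2 x^{3}}{9} - \frac{5 x^{2}}{2} - 3 x\right) \log{\left(x^{2} + \frac{5}{2} \right)} - \frac{25 \log{\left(x^{2} + \frac{5}{2} \right)}}{4} - \frac{22 \sqrt{10} \operatorname{atan}{\left(\frac{\sqrt{10} x}{5} \right)}}{9} is an antiderivative of f.
Check: d/dx[\frac{4 x^{3}}{27} + \frac{5 x^{2}}{2} + \frac{44 x}{9} + \left(- \frac{2 x^{3}}{9} - \frac{5 x^{2}}{2} - 3 x\right) \log{\left(x^{2} + \frac{5}{2} \right)} - \frac{25 \log{\left(x^{2} + \frac{5}{2} \right)}}{4} - \frac{22 \sqrt{10} \operatorname{atan}{\left(\frac{\sqrt{10} x}{5} \right)}}{9}] = - \frac{2 x^{2} \log{\left(x^{2} + \frac{5}{2} \right)}}{3} - 5 x \log{\left(x^{2} + \frac{5}{2} \right)} - 3 \log{\left(x^{2} + \frac{5}{2} \right)}, which equals f(x).
F(3) = - \frac{175 \log{\left(\frac{23}{2} \right)}}{4} - \frac{22 \sqrt{10} \operatorname{atan}{\left(\frac{3 \sqrt{10}}{5} \right)}}{9} + \frac{247}{6}; F(2) = - \frac{865 \log{\left(\frac{13}{2} \right)}}{36} - \frac{22 \sqrt{10} \operatorname{atan}{\left(\frac{2 \sqrt{10}}{5} \right)}}{9} + \frac{566}{27}.
Integral = F(3) - F(2) = - \frac{175 \log{\left(\frac{23}{2} \right)}}{4} - \frac{22 \sqrt{10} \operatorname{atan}{\left(\frac{3 \sqrt{10}}{5} \right)}}{9} + \frac{22 \sqrt{10} \operatorname{atan}{\left(\frac{2 \sqrt{10}}{5} \right)}}{9} + \frac{1091}{54} + \frac{865 \log{\left(\frac{13}{2} \right)}}{36}.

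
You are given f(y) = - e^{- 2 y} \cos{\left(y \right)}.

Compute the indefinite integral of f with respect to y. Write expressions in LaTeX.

F(y) = - \frac{e^{- 2 y} \sin{\left(y \right)}}{5} + \frac{2 e^{- 2 y} \cos{\left(y \right)}}{5} + C

Whatever form F(y) takes, F'(y) = f(y) is non-negotiable.
Check: d/dy[- \frac{e^{- 2 y} \sin{\left(y \right)}}{5} + \frac{2 e^{- 2 y} \cos{\left(y \right)}}{5}] = - e^{- 2 y} \cos{\left(y \right)} = f(y).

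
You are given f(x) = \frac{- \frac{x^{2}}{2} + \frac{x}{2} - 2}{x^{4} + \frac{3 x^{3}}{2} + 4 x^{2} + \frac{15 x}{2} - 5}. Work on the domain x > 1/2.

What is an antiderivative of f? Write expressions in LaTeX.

Factor the denominator (\left(x + 2\right) \left(2 x - 1\right) \left(x^{2} + 5\right)) and decompose: f = - \frac{5 x - 1}{63 \left(x^{2} + 5\right)} - \frac{2}{7 \left(2 x - 1\right)} + \frac{2}{9 \left(x + 2\right)}; each piece integrates to a log, atan, or power term.
Check: d/dx[\frac{- 90 \log{\left(x - \frac{1}{2} \right)} + 140 \log{\left(x + 2 \right)} - 25 \log{\left(x^{2} + 5 \right)} + 2 \sqrt{5} \operatorname{atan}{\left(\frac{\sqrt{5} x}{5} \right)}}{630}] = \frac{- x^{2} + x - 4}{2 x^{4} + 3 x^{3} + 8 x^{2} + 15 x - 10}, which equals f(x).

An antiderivative is F(x) = \frac{- 90 \log{\left(x - \frac{1}{2} \right)} + 140 \log{\left(x + 2 \right)} - 25 \log{\left(x^{2} + 5 \right)} + 2 \sqrt{5} \operatorname{atan}{\left(\frac{\sqrt{5} x}{5} \right)}}{630}.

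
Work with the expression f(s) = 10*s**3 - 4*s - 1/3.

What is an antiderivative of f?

Integrate term by term and add the pieces.
Check: d/ds[(15*s**4 - 12*s**2 - 2*s + 8)/6] = 10*s**3 - 4*s - 1/3 = f(s).

An antiderivative is F(s) = (15*s**4 - 12*s**2 - 2*s + 8)/6.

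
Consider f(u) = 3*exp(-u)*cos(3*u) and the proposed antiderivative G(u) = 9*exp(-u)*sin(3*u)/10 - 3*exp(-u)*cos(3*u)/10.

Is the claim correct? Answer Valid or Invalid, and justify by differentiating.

d/du[G] = 3*exp(-u)*cos(3*u)
This equals f(u) exactly, so the claim holds.

Valid - differentiating G returns exactly f.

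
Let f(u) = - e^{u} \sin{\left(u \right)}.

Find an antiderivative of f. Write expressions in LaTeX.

An antiderivative is F(u) = - \frac{e^{u} \sin{\left(u \right)}}{2} + \frac{e^{u} \cos{\left(u \right)}}{2}.

Differentiate the proposed F(u) back; it has to land on f(u) exactly.
Check: d/du[- \frac{e^{u} \sin{\left(u \right)}}{2} + \frac{e^{u} \cos{\left(u \right)}}{2}] = - e^{u} \sin{\left(u \right)} = f(u).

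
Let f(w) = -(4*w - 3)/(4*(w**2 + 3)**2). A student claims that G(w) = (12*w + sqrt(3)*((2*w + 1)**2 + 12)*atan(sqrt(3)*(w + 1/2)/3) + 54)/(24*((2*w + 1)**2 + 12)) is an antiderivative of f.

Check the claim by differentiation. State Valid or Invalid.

Invalid: d/dw[G] - f = (96*w**4 + 152*w**2 - 212*w - 363)/(64*w**8 + 128*w**7 + 864*w**6 + 1184*w**5 + 4132*w**4 + 3648*w**3 + 8376*w**2 + 3744*w + 6084), which is not 0.

d/dw[G] = (4 - 16*w)/(16*w**4 + 32*w**3 + 120*w**2 + 104*w + 169)
d/dw[G] - f(w) = (96*w**4 + 152*w**2 - 212*w - 363)/(64*w**8 + 128*w**7 + 864*w**6 + 1184*w**5 + 4132*w**4 + 3648*w**3 + 8376*w**2 + 3744*w + 6084) != 0.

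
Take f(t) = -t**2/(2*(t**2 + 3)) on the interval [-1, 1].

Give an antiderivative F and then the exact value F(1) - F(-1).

Recover f(t) by differentiating a candidate F(t); any mismatch rules it out.
F(t) = (-t + sqrt(3)*atan(sqrt(3)*t/3))/2 is an antiderivative of f.
Check: d/dt[(-t + sqrt(3)*atan(sqrt(3)*t/3))/2] = -t**2/(2*t**2 + 6), which equals f(t).
F(1) = -1/2 + sqrt(3)*pi/12; F(-1) = -sqrt(3)*pi/12 + 1/2.
Integral = F(1) - F(-1) = -1 + sqrt(3)*pi/6.

Antiderivative: F(t) = (-t + sqrt(3)*atan(sqrt(3)*t/3))/2; value = -1 + sqrt(3)*pi/6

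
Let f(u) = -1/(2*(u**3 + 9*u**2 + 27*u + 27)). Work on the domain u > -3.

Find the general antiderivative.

F(u) = 1/(4*(u + 3)**2) + C

A candidate is checked by its d/du: the result must match f(u).
Check: d/du[1/(4*(u + 3)**2)] = -1/(2*u**3 + 18*u**2 + 54*u + 54), which equals f(u).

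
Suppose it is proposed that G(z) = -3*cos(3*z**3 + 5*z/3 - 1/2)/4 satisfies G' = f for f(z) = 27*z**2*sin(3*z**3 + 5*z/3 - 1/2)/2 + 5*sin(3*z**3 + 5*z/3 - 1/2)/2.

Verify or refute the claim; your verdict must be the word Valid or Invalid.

Invalid: d/dz[G] - f = -27*z**2*sin(3*z**3 + 5*z/3 - 1/2)/4 - 5*sin(3*z**3 + 5*z/3 - 1/2)/4, which is not 0.

d/dz[G] = 27*z**2*sin(3*z**3 + 5*z/3 - 1/2)/4 + 5*sin(3*z**3 + 5*z/3 - 1/2)/4
d/dz[G] - f(z) = -27*z**2*sin(3*z**3 + 5*z/3 - 1/2)/4 - 5*sin(3*z**3 + 5*z/3 - 1/2)/4 != 0.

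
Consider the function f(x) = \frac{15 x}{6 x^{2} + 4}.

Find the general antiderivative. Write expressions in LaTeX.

f matches the chain-rule pattern g'(h)*h' with inner function h(x) = \frac{x^{2}}{2} + \frac{1}{3}; substituting u = h(x) collapses the integral.
Check: d/dx[\frac{5 \log{\left(\frac{x^{2}}{2} + \frac{1}{3} \right)}}{4}] = \frac{15 x}{6 x^{2} + 4} = f(x).

F(x) = \frac{5 \log{\left(\frac{x^{2}}{2} + \frac{1}{3} \right)}}{4} + C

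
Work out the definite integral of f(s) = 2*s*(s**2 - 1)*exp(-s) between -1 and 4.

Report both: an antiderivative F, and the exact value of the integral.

f has the shape u'v + uv' for u = -2*s**3 - 6*s**2 - 10*s - 10 and v = exp(-s) — it is the derivative of the product u*v.
F(s) = -2*s**3*exp(-s) - 6*s**2*exp(-s) - 10*s*exp(-s) - 10*exp(-s) is an antiderivative of f.
Check: d/ds[-2*s**3*exp(-s) - 6*s**2*exp(-s) - 10*s*exp(-s) - 10*exp(-s)] = (2*s**3 - 2*s)*exp(-s), which equals f(s).
F(4) = -274*exp(-4); F(-1) = -4*exp(1).
Integral = F(4) - F(-1) = -274*exp(-4) + 4*exp(1).

Antiderivative: F(s) = -2*s**3*exp(-s) - 6*s**2*exp(-s) - 10*s*exp(-s) - 10*exp(-s); value = -274*exp(-4) + 4*exp(1)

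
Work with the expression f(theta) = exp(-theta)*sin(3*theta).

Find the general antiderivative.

Check any antiderivative F(theta) by computing F'(theta) and comparing it with f(theta).
Check: d/dtheta[-exp(-theta)*sin(3*theta)/10 - 3*exp(-theta)*cos(3*theta)/10] = exp(-theta)*sin(3*theta) = f(theta).

F(theta) = -exp(-theta)*sin(3*theta)/10 - 3*exp(-theta)*cos(3*theta)/10 + C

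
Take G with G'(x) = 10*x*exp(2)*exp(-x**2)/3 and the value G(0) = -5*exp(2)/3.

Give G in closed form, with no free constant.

G'(x) matches the chain-rule pattern g'(h)*h' with inner function h(x) = 2 - x**2; substituting u = h(x) collapses the integral.
A general antiderivative is -5*exp(2 - x**2)/3 + C.
The condition gives C = -5*exp(2)/3 - (-5*exp(2)/3) = 0.
So G(x) = -5*exp(2 - x**2)/3.
Check: d/dx[-5*exp(2 - x**2)/3] = 10*x*exp(2)*exp(-x**2)/3 = G'(x).

G(x) = -5*exp(2 - x**2)/3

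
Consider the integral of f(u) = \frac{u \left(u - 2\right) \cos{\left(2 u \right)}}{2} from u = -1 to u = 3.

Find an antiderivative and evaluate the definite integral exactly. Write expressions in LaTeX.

Antiderivative: F(u) = \frac{2 u^{2} \sin{\left(2 u \right)} - 4 u \sin{\left(2 u \right)} + 2 u \cos{\left(2 u \right)} - \sin{\left(2 u \right)} - 2 \cos{\left(2 u \right)}}{8}; value = \frac{\cos{\left(2 \right)}}{2} + \frac{5 \sin{\left(6 \right)}}{8} + \frac{\cos{\left(6 \right)}}{2} + \frac{5 \sin{\left(2 \right)}}{8}

Any candidate F(u) must reproduce f(u) exactly when differentiated.
F(u) = \frac{2 u^{2} \sin{\left(2 u \right)} - 4 u \sin{\left(2 u \right)} + 2 u \cos{\left(2 u \right)} - \sin{\left(2 u \right)} - 2 \cos{\left(2 u \right)}}{8} is an antiderivative of f.
Check: d/du[\frac{2 u^{2} \sin{\left(2 u \right)} - 4 u \sin{\left(2 u \right)} + 2 u \cos{\left(2 u \right)} - \sin{\left(2 u \right)} - 2 \cos{\left(2 u \right)}}{8}] = \frac{u^{2} \cos{\left(2 u \right)}}{2} - u \cos{\left(2 u \right)}, which equals f(u).
F(3) = \frac{5 \sin{\left(6 \right)}}{8} + \frac{\cos{\left(6 \right)}}{2}; F(-1) = - \frac{5 \sin{\left(2 \right)}}{8} - \frac{\cos{\left(2 \right)}}{2}.
Integral = F(3) - F(-1) = \frac{\cos{\left(2 \right)}}{2} + \frac{5 \sin{\left(6 \right)}}{8} + \frac{\cos{\left(6 \right)}}{2} + \frac{5 \sin{\left(2 \right)}}{8}.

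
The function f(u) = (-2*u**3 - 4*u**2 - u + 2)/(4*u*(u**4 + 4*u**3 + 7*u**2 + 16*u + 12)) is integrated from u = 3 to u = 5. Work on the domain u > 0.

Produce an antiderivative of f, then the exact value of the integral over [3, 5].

Antiderivative: F(u) = log(u)/24 - log(u + 1)/40 + 23*log(u + 3)/312 - 47*log(u**2 + 4)/1040 - 79*atan(u/2)/520; value = -79*atan(5/2)/520 - 77*log(6)/780 - 47*log(29)/1040 - log(3)/24 + log(4)/40 + log(5)/24 + 47*log(13)/1040 + 79*atan(3/2)/520 + 23*log(8)/312

The denominator factors as 4*u*(u + 1)*(u + 3)*(u**2 + 4); partial fractions split f into directly integrable pieces: -(47*u + 158)/(520*(u**2 + 4)) + 23/(312*(u + 3)) - 1/(40*(u + 1)) + 1/(24*u).
F(u) = log(u)/24 - log(u + 1)/40 + 23*log(u + 3)/312 - 47*log(u**2 + 4)/1040 - 79*atan(u/2)/520 is an antiderivative of f.
Check: d/du[log(u)/24 - log(u + 1)/40 + 23*log(u + 3)/312 - 47*log(u**2 + 4)/1040 - 79*atan(u/2)/520] = (-2*u**3 - 4*u**2 - u + 2)/(4*u**5 + 16*u**4 + 28*u**3 + 64*u**2 + 48*u), which equals f(u).
F(5) = -79*atan(5/2)/520 - 47*log(29)/1040 - log(6)/40 + log(5)/24 + 23*log(8)/312; F(3) = -79*atan(3/2)/520 - 47*log(13)/1040 - log(4)/40 + log(3)/24 + 23*log(6)/312.
Integral = F(5) - F(3) = -79*atan(5/2)/520 - 77*log(6)/780 - 47*log(29)/1040 - log(3)/24 + log(4)/40 + log(5)/24 + 47*log(13)/1040 + 79*atan(3/2)/520 + 23*log(8)/312.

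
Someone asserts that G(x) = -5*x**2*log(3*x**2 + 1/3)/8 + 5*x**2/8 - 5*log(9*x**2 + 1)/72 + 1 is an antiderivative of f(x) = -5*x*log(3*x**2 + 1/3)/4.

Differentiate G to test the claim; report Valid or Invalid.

Valid - the claim checks out under differentiation.

d/dx[G] = -5*x*log(3*x**2 + 1/3)/4
This equals f(x) exactly, so the claim holds.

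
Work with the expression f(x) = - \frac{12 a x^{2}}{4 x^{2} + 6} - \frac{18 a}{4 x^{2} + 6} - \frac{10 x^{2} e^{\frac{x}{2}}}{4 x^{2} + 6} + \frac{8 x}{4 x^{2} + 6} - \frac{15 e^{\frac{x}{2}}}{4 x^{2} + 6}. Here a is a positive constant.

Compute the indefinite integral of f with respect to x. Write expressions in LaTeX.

F(x) = - 3 a x - 5 e^{\frac{x}{2}} + \log{\left(x^{2} + \frac{3}{2} \right)} + C

Integrate term by term and add the pieces.
Check: d/dx[- 3 a x - 5 e^{\frac{x}{2}} + \log{\left(x^{2} + \frac{3}{2} \right)}] = \frac{- 12 a x^{2} - 18 a - 10 x^{2} e^{\frac{x}{2}} + 8 x - 15 e^{\frac{x}{2}}}{4 x^{2} + 6}, which equals f(x).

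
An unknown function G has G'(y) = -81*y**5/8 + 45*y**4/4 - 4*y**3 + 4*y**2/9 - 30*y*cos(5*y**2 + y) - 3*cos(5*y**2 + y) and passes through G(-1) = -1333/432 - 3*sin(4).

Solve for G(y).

Integrate term by term and add the pieces.
A general antiderivative is (-3*y**2/2 + 2*y/3)**3/2 - 3*sin(5*y**2 + y) + C.
The condition gives C = -1333/432 - 3*sin(4) - (-2197/432 - 3*sin(4)) = 2.
So G(y) = (y**3*(4 - 9*y)**3 - 1296*sin(5*y**2 + y) + 864)/432.
Check: d/dy[(y**3*(4 - 9*y)**3 - 1296*sin(5*y**2 + y) + 864)/432] = -81*y**5/8 + 45*y**4/4 - 4*y**3 + 4*y**2/9 - 30*y*cos(5*y**2 + y) - 3*cos(5*y**2 + y) = G'(y).

G(y) = (y**3*(4 - 9*y)**3 - 1296*sin(5*y**2 + y) + 864)/432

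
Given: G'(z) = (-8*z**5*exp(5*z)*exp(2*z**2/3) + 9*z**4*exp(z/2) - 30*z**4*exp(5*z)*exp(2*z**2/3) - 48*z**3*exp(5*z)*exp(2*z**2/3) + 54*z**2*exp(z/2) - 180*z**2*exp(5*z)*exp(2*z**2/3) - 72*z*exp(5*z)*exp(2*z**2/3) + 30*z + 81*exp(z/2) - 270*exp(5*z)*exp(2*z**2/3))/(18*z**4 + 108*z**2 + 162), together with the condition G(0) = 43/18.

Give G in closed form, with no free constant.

Any candidate G(z) must reproduce the stated G'(z) exactly.
A general antiderivative is exp(z/2) - exp(2*z**2/3 + 5*z)/3 - 5/(3*(2*z**2 + 6)) + C.
The condition gives C = 43/18 - (7/18) = 2.
So G(z) = -(-6*z**2*exp(z/2) + 2*z**2*exp(5*z)*exp(2*z**2/3) - 12*z**2 - 18*exp(z/2) + 6*exp(5*z)*exp(2*z**2/3) - 31)/(6*(z**2 + 3)).
Check: d/dz[-(-6*z**2*exp(z/2) + 2*z**2*exp(5*z)*exp(2*z**2/3) - 12*z**2 - 18*exp(z/2) + 6*exp(5*z)*exp(2*z**2/3) - 31)/(6*(z**2 + 3))] = (-8*z**5*exp(5*z)*exp(2*z**2/3) + 9*z**4*exp(z/2) - 30*z**4*exp(5*z)*exp(2*z**2/3) - 48*z**3*exp(5*z)*exp(2*z**2/3) + 54*z**2*exp(z/2) - 180*z**2*exp(5*z)*exp(2*z**2/3) - 72*z*exp(5*z)*exp(2*z**2/3) + 30*z + 81*exp(z/2) - 270*exp(5*z)*exp(2*z**2/3))/(18*z**4 + 108*z**2 + 162) = G'(z).

G(z) = -(-6*z**2*exp(z/2) + 2*z**2*exp(5*z)*exp(2*z**2/3) - 12*z**2 - 18*exp(z/2) + 6*exp(5*z)*exp(2*z**2/3) - 31)/(6*(z**2 + 3))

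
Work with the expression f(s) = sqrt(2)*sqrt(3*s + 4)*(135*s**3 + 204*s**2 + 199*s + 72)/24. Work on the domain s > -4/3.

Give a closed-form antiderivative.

An antiderivative is F(s) = sqrt(2)*s*(3*s + 4)**(3/2)*(5*s**2 + 4*s + 9)/12.

Recognize the product-rule pattern: f = u'v + uv' with u = -(3*s/2 + 2)**(3/2), v = -5*s**3/3 - 4*s**2/3 - 3*s, so integration by parts undoes it.
Check: d/ds[sqrt(2)*s*(3*s + 4)**(3/2)*(5*s**2 + 4*s + 9)/12] = 45*sqrt(2)*s**3*sqrt(3*s + 4)/8 + 17*sqrt(2)*s**2*sqrt(3*s + 4)/2 + 199*sqrt(2)*s*sqrt(3*s + 4)/24 + 3*sqrt(2)*sqrt(3*s + 4), which equals f(s).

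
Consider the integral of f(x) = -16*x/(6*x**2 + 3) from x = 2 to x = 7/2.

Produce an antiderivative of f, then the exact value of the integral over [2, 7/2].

f matches the chain-rule pattern g'(h)*h' with inner function h(x) = x**2 + 1/2; substituting u = h(x) collapses the integral.
F(x) = -4*log(x**2 + 1/2)/3 is an antiderivative of f.
Check: d/dx[-4*log(x**2 + 1/2)/3] = -16*x/(6*x**2 + 3) = f(x).
F(7/2) = -4*log(51/4)/3; F(2) = -4*log(9/2)/3.
Integral = F(7/2) - F(2) = -4*log(51/4)/3 + 4*log(9/2)/3.

Antiderivative: F(x) = -4*log(x**2 + 1/2)/3; value = -4*log(51/4)/3 + 4*log(9/2)/3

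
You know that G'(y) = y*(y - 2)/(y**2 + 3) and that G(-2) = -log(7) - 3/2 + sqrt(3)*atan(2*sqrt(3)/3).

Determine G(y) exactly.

G(y) = (2*y - 2*log(y**2 + 3) - 2*sqrt(3)*atan(sqrt(3)*y/3) + 1)/2

A candidate passes only if d/dy[G] lands on the given G'(y) exactly.
A general antiderivative is y - log(y**2 + 3) - sqrt(3)*atan(sqrt(3)*y/3) + C.
The condition gives C = -log(7) - 3/2 + sqrt(3)*atan(2*sqrt(3)/3) - (-2 - log(7) + sqrt(3)*atan(2*sqrt(3)/3)) = 1/2.
So G(y) = (2*y - 2*log(y**2 + 3) - 2*sqrt(3)*atan(sqrt(3)*y/3) + 1)/2.
Check: d/dy[(2*y - 2*log(y**2 + 3) - 2*sqrt(3)*atan(sqrt(3)*y/3) + 1)/2] = (y**2 - 2*y)/(y**2 + 3), which equals G'(y).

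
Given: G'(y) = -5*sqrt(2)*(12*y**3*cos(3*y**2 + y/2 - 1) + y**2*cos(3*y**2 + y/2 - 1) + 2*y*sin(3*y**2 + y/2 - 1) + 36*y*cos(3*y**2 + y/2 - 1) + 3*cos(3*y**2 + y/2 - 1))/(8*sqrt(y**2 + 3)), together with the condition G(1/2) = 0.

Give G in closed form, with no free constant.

G(y) = -5*sqrt(2*y**2 + 6)*sin(3*y**2 + y/2 - 1)/4

G'(y) has the shape u'v + uv' for u = -5*sqrt(2*y**2 + 6)/4 and v = sin(3*y**2 + y/2 - 1) — it is the derivative of the product u*v.
A general antiderivative is -5*sqrt(2*y**2 + 6)*sin(3*y**2 + y/2 - 1)/4 + C.
The condition gives C = 0 - (0) = 0.
So G(y) = -5*sqrt(2*y**2 + 6)*sin(3*y**2 + y/2 - 1)/4.
Check: d/dy[-5*sqrt(2*y**2 + 6)*sin(3*y**2 + y/2 - 1)/4] = (-60*sqrt(2)*y**3*cos(3*y**2 + y/2 - 1) - 5*sqrt(2)*y**2*cos(3*y**2 + y/2 - 1) - 10*sqrt(2)*y*sin(3*y**2 + y/2 - 1) - 180*sqrt(2)*y*cos(3*y**2 + y/2 - 1) - 15*sqrt(2)*cos(3*y**2 + y/2 - 1))/(8*sqrt(y**2 + 3)), which equals G'(y).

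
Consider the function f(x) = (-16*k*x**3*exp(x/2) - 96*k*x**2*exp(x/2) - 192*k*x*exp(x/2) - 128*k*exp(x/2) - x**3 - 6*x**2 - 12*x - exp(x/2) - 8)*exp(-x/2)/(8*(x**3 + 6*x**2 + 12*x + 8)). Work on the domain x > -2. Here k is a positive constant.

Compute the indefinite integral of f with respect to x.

F(x) = -(32*k*x**3*exp(x/2) + 128*k*x**2*exp(x/2) + 128*k*x*exp(x/2) - 4*x**2 - 16*x - exp(x/2) - 16)*exp(-x/2)/(16*(x + 2)**2) + C

Check any antiderivative F(x) by computing F'(x) and comparing it with f(x).
Check: d/dx[-(32*k*x**3*exp(x/2) + 128*k*x**2*exp(x/2) + 128*k*x*exp(x/2) - 4*x**2 - 16*x - exp(x/2) - 16)*exp(-x/2)/(16*(x + 2)**2)] = (-16*k*x**3*exp(x/2) - 96*k*x**2*exp(x/2) - 192*k*x*exp(x/2) - 128*k*exp(x/2) - x**3 - 6*x**2 - 12*x - exp(x/2) - 8)/(8*x**3*exp(x/2) + 48*x**2*exp(x/2) + 96*x*exp(x/2) + 64*exp(x/2)), which equals f(x).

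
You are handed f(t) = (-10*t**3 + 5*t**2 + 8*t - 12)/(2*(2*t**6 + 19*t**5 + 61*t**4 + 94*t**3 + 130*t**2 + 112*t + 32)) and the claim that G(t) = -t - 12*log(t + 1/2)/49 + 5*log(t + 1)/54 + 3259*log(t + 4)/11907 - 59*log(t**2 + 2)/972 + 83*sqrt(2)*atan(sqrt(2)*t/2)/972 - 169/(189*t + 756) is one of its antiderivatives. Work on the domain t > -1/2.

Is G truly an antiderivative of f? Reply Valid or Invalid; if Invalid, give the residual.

d/dt[G] = (-4*t**6 - 38*t**5 - 122*t**4 - 198*t**3 - 255*t**2 - 216*t - 76)/(4*t**6 + 38*t**5 + 122*t**4 + 188*t**3 + 260*t**2 + 224*t + 64)
d/dt[G] - f(t) = -1 != 0.

Invalid: d/dt[G] - f = -1, which is not 0.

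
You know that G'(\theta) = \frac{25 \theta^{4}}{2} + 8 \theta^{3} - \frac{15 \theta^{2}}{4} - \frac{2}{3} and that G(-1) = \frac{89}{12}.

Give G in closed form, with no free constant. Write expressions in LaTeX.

G(\theta) = \frac{5 \theta^{5}}{2} + 2 \theta^{4} - \frac{5 \theta^{3}}{4} - \frac{2 \theta}{3} + 6

The integrand splits into summands that can be handled one at a time.
A general antiderivative is \frac{5 \theta^{5}}{2} + 2 \theta^{4} - \frac{5 \theta^{3}}{4} - \frac{2 \theta}{3} + 4 + C.
The condition gives C = \frac{89}{12} - (\frac{65}{12}) = 2.
So G(\theta) = \frac{5 \theta^{5}}{2} + 2 \theta^{4} - \frac{5 \theta^{3}}{4} - \frac{2 \theta}{3} + 6.
Check: d/d\theta[\frac{5 \theta^{5}}{2} + 2 \theta^{4} - \frac{5 \theta^{3}}{4} - \frac{2 \theta}{3} + 6] = \frac{25 \theta^{4}}{2} + 8 \theta^{3} - \frac{15 \theta^{2}}{4} - \frac{2}{3} = G'(\theta).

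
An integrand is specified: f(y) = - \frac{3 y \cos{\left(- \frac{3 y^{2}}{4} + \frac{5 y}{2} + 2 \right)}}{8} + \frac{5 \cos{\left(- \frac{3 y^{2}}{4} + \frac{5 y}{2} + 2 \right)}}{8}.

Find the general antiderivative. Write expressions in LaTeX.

f matches the chain-rule pattern g'(h)*h' with inner function h(y) = - \frac{3 y^{2}}{4} + \frac{5 y}{2} + 2; substituting u = h(y) collapses the integral.
Check: d/dy[\frac{\sin{\left(- \frac{3 y^{2}}{4} + \frac{5 y}{2} + 2 \right)}}{4}] = - \frac{3 y \cos{\left(- \frac{3 y^{2}}{4} + \frac{5 y}{2} + 2 \right)}}{8} + \frac{5 \cos{\left(- \frac{3 y^{2}}{4} + \frac{5 y}{2} + 2 \right)}}{8} = f(y).

F(y) = \frac{\sin{\left(- \frac{3 y^{2}}{4} + \frac{5 y}{2} + 2 \right)}}{4} + C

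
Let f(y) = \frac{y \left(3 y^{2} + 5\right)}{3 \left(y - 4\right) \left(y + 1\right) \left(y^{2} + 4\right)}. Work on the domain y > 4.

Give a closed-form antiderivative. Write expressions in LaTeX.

The denominator factors as 3 \left(y - 4\right) \left(y + 1\right) \left(y^{2} + 4\right); partial fractions split f into directly integrable pieces: \frac{7 \left(2 y + 3\right)}{75 \left(y^{2} + 4\right)} + \frac{8}{75 \left(y + 1\right)} + \frac{53}{75 \left(y - 4\right)}.
Check: d/dy[\frac{106 \log{\left(y - 4 \right)} + 16 \log{\left(y + 1 \right)} + 14 \log{\left(y^{2} + 4 \right)} + 21 \operatorname{atan}{\left(\frac{y}{2} \right)}}{150}] = \frac{3 y^{3} + 5 y}{3 y^{4} - 9 y^{3} - 36 y - 48}, which equals f(y).

An antiderivative is F(y) = \frac{106 \log{\left(y - 4 \right)} + 16 \log{\left(y + 1 \right)} + 14 \log{\left(y^{2} + 4 \right)} + 21 \operatorname{atan}{\left(\frac{y}{2} \right)}}{150}.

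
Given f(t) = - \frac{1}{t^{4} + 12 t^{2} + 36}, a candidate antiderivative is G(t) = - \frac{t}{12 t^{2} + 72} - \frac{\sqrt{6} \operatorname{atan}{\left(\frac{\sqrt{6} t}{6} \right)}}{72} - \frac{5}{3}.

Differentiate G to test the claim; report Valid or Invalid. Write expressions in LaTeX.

d/dt[G] = - \frac{1}{t^{4} + 12 t^{2} + 36}
This equals f(t) exactly, so the claim holds.

Valid: G'(t) = f(t).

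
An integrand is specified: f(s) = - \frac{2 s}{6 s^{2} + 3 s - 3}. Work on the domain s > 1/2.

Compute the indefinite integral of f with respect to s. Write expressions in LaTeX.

F(s) = - \frac{\log{\left(s - \frac{1}{2} \right)}}{9} - \frac{2 \log{\left(s + 1 \right)}}{9} + C

The denominator factors as 3 \left(s + 1\right) \left(2 s - 1\right); partial fractions split f into directly integrable pieces: - \frac{2}{9 \left(2 s - 1\right)} - \frac{2}{9 \left(s + 1\right)}.
Check: d/ds[- \frac{\log{\left(s - \frac{1}{2} \right)}}{9} - \frac{2 \log{\left(s + 1 \right)}}{9}] = - \frac{2 s}{6 s^{2} + 3 s - 3} = f(s).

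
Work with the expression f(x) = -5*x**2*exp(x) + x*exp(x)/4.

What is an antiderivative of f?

f has the shape u'v + uv' for u = -5*x**2 + 41*x/4 - 41/4 and v = exp(x) — it is the derivative of the product u*v.
Check: d/dx[-(20*x**2 - 41*x + 41)*exp(x)/4] = -5*x**2*exp(x) + x*exp(x)/4 = f(x).

An antiderivative is F(x) = -(20*x**2 - 41*x + 41)*exp(x)/4.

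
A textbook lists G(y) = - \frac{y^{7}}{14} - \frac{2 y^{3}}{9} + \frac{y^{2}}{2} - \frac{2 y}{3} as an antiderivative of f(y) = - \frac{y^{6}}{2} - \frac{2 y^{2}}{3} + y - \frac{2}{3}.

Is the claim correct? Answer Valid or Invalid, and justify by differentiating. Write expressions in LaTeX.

Valid: G'(y) = f(y).

d/dy[G] = - \frac{y^{6}}{2} - \frac{2 y^{2}}{3} + y - \frac{2}{3}
This equals f(y) exactly, so the claim holds.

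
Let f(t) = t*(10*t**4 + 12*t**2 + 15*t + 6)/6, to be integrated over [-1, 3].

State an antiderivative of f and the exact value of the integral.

Antiderivative: F(t) = 5*t**6/18 + t**4/2 + 5*t**3/6 + t**2/2; value = 2426/9

An antiderivative F(t) passes only if d/dt[F] lands on f(t) exactly.
F(t) = 5*t**6/18 + t**4/2 + 5*t**3/6 + t**2/2 is an antiderivative of f.
Check: d/dt[5*t**6/18 + t**4/2 + 5*t**3/6 + t**2/2] = 5*t**5/3 + 2*t**3 + 5*t**2/2 + t, which equals f(t).
F(3) = 270; F(-1) = 4/9.
Integral = F(3) - F(-1) = 2426/9.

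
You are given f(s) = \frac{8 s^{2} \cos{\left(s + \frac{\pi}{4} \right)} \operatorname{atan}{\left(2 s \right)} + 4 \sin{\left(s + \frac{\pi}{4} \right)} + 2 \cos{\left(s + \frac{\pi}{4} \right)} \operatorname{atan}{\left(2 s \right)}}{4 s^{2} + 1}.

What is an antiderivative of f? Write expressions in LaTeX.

An antiderivative is F(s) = 2 \sin{\left(s + \frac{\pi}{4} \right)} \operatorname{atan}{\left(2 s \right)}.

Recognize the product-rule pattern: f = u'v + uv' with u = 2 \operatorname{atan}{\left(2 s \right)}, v = \sin{\left(s + \frac{\pi}{4} \right)}, so integration by parts undoes it.
Check: d/ds[2 \sin{\left(s + \frac{\pi}{4} \right)} \operatorname{atan}{\left(2 s \right)}] = \frac{8 s^{2} \cos{\left(s + \frac{\pi}{4} \right)} \operatorname{atan}{\left(2 s \right)} + 4 \sin{\left(s + \frac{\pi}{4} \right)} + 2 \cos{\left(s + \frac{\pi}{4} \right)} \operatorname{atan}{\left(2 s \right)}}{4 s^{2} + 1} = f(s).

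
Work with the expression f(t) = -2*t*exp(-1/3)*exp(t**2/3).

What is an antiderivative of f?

f matches the chain-rule pattern g'(h)*h' with inner function h(t) = t**2/3 - 1/3; substituting u = h(t) collapses the integral.
Check: d/dt[-3*exp(-1/3)*exp(t**2/3)] = -2*t*exp(-1/3)*exp(t**2/3) = f(t).

An antiderivative is F(t) = -3*exp(-1/3)*exp(t**2/3).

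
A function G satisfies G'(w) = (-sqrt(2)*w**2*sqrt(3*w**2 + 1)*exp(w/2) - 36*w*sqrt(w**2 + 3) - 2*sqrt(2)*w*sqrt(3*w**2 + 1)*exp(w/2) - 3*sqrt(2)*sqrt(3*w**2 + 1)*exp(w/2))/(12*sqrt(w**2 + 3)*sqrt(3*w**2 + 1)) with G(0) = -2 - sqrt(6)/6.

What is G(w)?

Any candidate G(w) must reproduce the stated G'(w) exactly.
A general antiderivative is -sqrt(2*w**2 + 6)*exp(w/2)/6 - sqrt(3*w**2 + 1) + C.
The condition gives C = -2 - sqrt(6)/6 - (-1 - sqrt(6)/6) = -1.
So G(w) = -sqrt(2*w**2 + 6)*exp(w/2)/6 - sqrt(3*w**2 + 1) - 1.
Check: d/dw[-sqrt(2*w**2 + 6)*exp(w/2)/6 - sqrt(3*w**2 + 1) - 1] = (-sqrt(2)*w**2*sqrt(3*w**2 + 1)*exp(w/2) - 36*w*sqrt(w**2 + 3) - 2*sqrt(2)*w*sqrt(3*w**2 + 1)*exp(w/2) - 3*sqrt(2)*sqrt(3*w**2 + 1)*exp(w/2))/(12*sqrt(w**2 + 3)*sqrt(3*w**2 + 1)) = G'(w).

G(w) = -sqrt(2*w**2 + 6)*exp(w/2)/6 - sqrt(3*w**2 + 1) - 1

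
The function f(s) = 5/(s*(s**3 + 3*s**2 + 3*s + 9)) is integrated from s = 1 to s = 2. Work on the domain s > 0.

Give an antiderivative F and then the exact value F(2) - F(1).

The denominator factors as s*(s + 3)*(s**2 + 3); partial fractions split f into directly integrable pieces: -5*(s + 1)/(12*(s**2 + 3)) - 5/(36*(s + 3)) + 5/(9*s).
F(s) = 5*log(s)/9 - 5*log(s + 3)/36 - 5*log(s**2 + 3)/24 - 5*sqrt(3)*atan(sqrt(3)*s/3)/36 is an antiderivative of f.
Check: d/ds[5*log(s)/9 - 5*log(s + 3)/36 - 5*log(s**2 + 3)/24 - 5*sqrt(3)*atan(sqrt(3)*s/3)/36] = 5/(s**4 + 3*s**3 + 3*s**2 + 9*s), which equals f(s).
F(2) = -5*log(7)/24 - 5*log(5)/36 - 5*sqrt(3)*atan(2*sqrt(3)/3)/36 + 5*log(2)/9; F(1) = -25*log(4)/72 - 5*sqrt(3)*pi/216.
Integral = F(2) - F(1) = -5*log(7)/24 - 5*log(5)/36 - 5*sqrt(3)*atan(2*sqrt(3)/3)/36 + 5*sqrt(3)*pi/216 + 5*log(2)/9 + 25*log(4)/72.

Antiderivative: F(s) = 5*log(s)/9 - 5*log(s + 3)/36 - 5*log(s**2 + 3)/24 - 5*sqrt(3)*atan(sqrt(3)*s/3)/36; value = -5*log(7)/24 - 5*log(5)/36 - 5*sqrt(3)*atan(2*sqrt(3)/3)/36 + 5*sqrt(3)*pi/216 + 5*log(2)/9 + 25*log(4)/72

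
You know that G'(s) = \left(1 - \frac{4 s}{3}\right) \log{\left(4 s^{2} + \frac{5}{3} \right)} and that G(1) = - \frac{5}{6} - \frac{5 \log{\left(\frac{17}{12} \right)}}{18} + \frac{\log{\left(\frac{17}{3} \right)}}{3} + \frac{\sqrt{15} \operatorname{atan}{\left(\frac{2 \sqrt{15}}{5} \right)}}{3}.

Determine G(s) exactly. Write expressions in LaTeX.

Recover the given G'(s) by differentiating a candidate G(s); any mismatch rules it out.
A general antiderivative is \frac{2 s^{2}}{3} - 2 s + \left(- \frac{2 s^{2}}{3} + s\right) \log{\left(4 s^{2} + \frac{5}{3} \right)} - \frac{5 \log{\left(s^{2} + \frac{5}{12} \right)}}{18} + \frac{\sqrt{15} \operatorname{atan}{\left(\frac{2 \sqrt{15} s}{5} \right)}}{3} + C.
The condition gives C = - \frac{5}{6} - \frac{5 \log{\left(\frac{17}{12} \right)}}{18} + \frac{\log{\left(\frac{17}{3} \right)}}{3} + \frac{\sqrt{15} \operatorname{atan}{\left(\frac{2 \sqrt{15}}{5} \right)}}{3} - (- \frac{4}{3} - \frac{5 \log{\left(\frac{17}{12} \right)}}{18} + \frac{\log{\left(\frac{17}{3} \right)}}{3} + \frac{\sqrt{15} \operatorname{atan}{\left(\frac{2 \sqrt{15}}{5} \right)}}{3}) = \frac{1}{2}.
So G(s) = \frac{12 s^{2} + 6 s \left(3 - 2 s\right) \log{\left(4 s^{2} + \frac{5}{3} \right)} - 36 s - 5 \log{\left(s^{2} + \frac{5}{12} \right)} + 6 \sqrt{15} \operatorname{atan}{\left(\frac{2 \sqrt{15} s}{5} \right)} + 9}{18}.
Check: d/ds[\frac{12 s^{2} + 6 s \left(3 - 2 s\right) \log{\left(4 s^{2} + \frac{5}{3} \right)} - 36 s - 5 \log{\left(s^{2} + \frac{5}{12} \right)} + 6 \sqrt{15} \operatorname{atan}{\left(\frac{2 \sqrt{15} s}{5} \right)} + 9}{18}] = - \frac{4 s \log{\left(4 s^{2} + \frac{5}{3} \right)}}{3} + \log{\left(4 s^{2} + \frac{5}{3} \right)}, which equals G'(s).

G(s) = \frac{12 s^{2} + 6 s \left(3 - 2 s\right) \log{\left(4 s^{2} + \frac{5}{3} \right)} - 36 s - 5 \log{\left(s^{2} + \frac{5}{12} \right)} + 6 \sqrt{15} \operatorname{atan}{\left(\frac{2 \sqrt{15} s}{5} \right)} + 9}{18}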